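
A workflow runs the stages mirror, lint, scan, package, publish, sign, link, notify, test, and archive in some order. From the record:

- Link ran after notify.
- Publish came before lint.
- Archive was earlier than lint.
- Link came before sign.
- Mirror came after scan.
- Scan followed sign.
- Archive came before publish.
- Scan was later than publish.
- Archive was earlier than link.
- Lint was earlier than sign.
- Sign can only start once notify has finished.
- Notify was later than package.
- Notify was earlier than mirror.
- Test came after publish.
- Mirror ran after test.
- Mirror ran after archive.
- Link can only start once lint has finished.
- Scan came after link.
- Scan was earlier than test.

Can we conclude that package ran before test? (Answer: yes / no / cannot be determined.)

yes

Chain the constraints: package → notify → sign → scan → test. Each link is directly stated, so package comes before test.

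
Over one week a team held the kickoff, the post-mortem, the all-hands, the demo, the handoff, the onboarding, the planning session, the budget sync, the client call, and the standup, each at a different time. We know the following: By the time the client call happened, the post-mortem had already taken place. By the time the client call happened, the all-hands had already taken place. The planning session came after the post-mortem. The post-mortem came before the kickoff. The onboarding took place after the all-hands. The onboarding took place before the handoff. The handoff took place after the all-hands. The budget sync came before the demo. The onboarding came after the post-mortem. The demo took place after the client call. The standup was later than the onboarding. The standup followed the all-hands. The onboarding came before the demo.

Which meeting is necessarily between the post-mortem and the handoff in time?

Tracing the constraints gives the post-mortem → the onboarding → the handoff, so the onboarding sits after the post-mortem and before the handoff.
No other meeting is forced both after the post-mortem and before the handoff.

the onboarding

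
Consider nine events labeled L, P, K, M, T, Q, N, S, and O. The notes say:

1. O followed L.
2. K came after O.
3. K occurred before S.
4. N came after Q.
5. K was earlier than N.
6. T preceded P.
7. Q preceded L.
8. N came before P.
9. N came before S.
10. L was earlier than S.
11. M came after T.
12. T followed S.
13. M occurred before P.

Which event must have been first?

Q

Q has a chain of constraints placing it before every other event, so Q must be first.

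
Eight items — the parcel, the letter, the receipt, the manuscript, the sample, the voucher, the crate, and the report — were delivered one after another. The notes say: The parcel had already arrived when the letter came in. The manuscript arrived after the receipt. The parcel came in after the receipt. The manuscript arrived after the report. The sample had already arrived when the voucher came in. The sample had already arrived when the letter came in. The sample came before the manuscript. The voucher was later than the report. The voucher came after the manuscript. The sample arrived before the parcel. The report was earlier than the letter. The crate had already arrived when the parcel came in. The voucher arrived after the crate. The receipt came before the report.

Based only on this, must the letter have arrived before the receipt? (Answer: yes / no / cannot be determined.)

no

Tracing the constraints gives the receipt → the parcel → the letter, so the receipt must come before the letter.
That means the letter cannot be before the receipt.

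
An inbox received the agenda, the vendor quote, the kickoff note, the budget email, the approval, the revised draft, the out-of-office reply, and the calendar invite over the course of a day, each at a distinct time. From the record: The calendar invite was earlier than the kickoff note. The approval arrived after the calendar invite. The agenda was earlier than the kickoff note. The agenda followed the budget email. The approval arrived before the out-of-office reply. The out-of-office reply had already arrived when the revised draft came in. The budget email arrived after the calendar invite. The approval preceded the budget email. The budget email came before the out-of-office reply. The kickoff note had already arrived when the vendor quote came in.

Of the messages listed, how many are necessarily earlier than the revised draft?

4

Directly stated before the revised draft: the out-of-office reply.
The approval reaches the revised draft via the approval → the out-of-office reply → the revised draft.
The budget email reaches the revised draft via the budget email → the out-of-office reply → the revised draft.
The calendar invite reaches the revised draft via the calendar invite → the budget email → the out-of-office reply → the revised draft.
No chain forces the kickoff note (or any of the others) ahead of the revised draft.
That's the approval, the budget email, the calendar invite, and the out-of-office reply — 4 in all.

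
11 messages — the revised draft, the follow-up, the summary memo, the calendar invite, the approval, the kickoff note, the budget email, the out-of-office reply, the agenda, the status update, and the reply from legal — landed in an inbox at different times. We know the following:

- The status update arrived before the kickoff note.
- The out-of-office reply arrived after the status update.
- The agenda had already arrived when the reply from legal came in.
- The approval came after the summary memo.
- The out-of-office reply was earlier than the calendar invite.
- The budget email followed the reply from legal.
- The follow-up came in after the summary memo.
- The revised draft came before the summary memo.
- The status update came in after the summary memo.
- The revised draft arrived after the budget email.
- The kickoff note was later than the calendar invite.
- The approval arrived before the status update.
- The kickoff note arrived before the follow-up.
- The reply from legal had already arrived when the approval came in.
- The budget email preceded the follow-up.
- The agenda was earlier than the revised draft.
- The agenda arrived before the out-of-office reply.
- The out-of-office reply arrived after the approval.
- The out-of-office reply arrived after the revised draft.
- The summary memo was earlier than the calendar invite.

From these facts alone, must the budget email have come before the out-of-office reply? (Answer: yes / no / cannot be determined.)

yes

Chain the constraints: the budget email → the revised draft → the out-of-office reply. Each link is directly stated, so the budget email comes before the out-of-office reply.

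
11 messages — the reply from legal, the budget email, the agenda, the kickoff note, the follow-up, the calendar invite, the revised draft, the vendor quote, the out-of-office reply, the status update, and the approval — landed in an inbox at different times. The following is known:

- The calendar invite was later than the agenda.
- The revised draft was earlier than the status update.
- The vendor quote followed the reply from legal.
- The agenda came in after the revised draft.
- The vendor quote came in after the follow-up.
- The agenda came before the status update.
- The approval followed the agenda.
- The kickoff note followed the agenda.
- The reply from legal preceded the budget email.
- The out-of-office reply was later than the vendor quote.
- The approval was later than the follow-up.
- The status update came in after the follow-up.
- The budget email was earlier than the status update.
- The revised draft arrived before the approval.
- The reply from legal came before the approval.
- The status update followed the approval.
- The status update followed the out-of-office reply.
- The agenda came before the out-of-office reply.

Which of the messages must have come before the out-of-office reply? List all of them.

the agenda, the follow-up, the reply from legal, the revised draft, the vendor quote

Directly stated before the out-of-office reply: the agenda and the vendor quote.
The follow-up reaches the out-of-office reply via the follow-up → the vendor quote → the out-of-office reply.
The reply from legal reaches the out-of-office reply via the reply from legal → the vendor quote → the out-of-office reply.
The revised draft reaches the out-of-office reply via the revised draft → the agenda → the out-of-office reply.
No chain forces the approval (or any of the others) ahead of the out-of-office reply.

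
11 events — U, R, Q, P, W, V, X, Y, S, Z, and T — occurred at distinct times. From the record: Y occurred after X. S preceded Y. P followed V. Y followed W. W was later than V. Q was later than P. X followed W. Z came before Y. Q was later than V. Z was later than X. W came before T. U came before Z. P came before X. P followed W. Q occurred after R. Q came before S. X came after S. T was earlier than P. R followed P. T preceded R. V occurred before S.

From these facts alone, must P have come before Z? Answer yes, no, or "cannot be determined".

yes

Chain the constraints: P → X → Z. Each link is directly stated, so P comes before Z.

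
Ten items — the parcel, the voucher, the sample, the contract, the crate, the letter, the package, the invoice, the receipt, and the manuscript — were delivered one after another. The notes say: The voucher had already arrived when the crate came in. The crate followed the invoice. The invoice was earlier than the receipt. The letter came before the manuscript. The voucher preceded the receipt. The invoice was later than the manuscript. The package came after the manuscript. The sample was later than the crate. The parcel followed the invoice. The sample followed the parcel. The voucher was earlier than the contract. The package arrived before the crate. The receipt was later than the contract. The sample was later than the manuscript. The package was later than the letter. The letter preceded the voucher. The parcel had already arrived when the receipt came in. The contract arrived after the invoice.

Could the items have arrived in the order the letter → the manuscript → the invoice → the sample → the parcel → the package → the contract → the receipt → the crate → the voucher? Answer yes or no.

no

The constraints require the voucher before the contract, but in the proposed sequence the contract appears ahead of the voucher. That one violation is enough.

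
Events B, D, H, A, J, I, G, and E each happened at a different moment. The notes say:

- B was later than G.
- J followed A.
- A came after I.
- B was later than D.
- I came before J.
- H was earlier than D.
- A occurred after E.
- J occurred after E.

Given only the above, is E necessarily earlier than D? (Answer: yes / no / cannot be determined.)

cannot be determined

No chain of stated constraints runs from E to D, and none runs from D to E either.
So the relative order of E and D is not fixed by the given facts.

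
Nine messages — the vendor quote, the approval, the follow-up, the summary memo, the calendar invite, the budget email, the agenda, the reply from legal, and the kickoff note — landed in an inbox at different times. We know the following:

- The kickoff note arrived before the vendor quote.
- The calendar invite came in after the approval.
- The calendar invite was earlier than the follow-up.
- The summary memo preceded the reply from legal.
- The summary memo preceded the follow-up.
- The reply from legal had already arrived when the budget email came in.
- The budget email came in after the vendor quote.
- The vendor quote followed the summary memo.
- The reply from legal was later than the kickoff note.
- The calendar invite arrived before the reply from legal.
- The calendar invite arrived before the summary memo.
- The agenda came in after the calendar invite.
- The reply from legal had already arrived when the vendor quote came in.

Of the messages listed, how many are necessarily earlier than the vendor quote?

Directly stated before the vendor quote: the kickoff note, the reply from legal, and the summary memo.
The approval reaches the vendor quote via the approval → the calendar invite → the summary memo → the vendor quote.
The calendar invite reaches the vendor quote via the calendar invite → the summary memo → the vendor quote.
No chain forces the budget email (or any of the others) ahead of the vendor quote.
That's the approval, the calendar invite, the kickoff note, the reply from legal, and the summary memo — 5 in all.

5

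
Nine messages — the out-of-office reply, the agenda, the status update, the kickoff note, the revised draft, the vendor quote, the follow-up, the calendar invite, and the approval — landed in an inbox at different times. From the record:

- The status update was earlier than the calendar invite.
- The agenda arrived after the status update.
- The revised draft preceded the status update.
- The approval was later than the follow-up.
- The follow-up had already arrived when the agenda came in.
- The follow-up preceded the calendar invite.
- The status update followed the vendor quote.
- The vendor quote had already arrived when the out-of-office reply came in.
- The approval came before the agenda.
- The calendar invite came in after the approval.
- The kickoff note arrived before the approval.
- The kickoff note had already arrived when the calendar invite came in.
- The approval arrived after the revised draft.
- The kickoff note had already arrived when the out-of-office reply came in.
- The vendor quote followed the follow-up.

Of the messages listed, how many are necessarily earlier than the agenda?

6

Directly stated before the agenda: the approval, the follow-up, and the status update.
The kickoff note reaches the agenda via the kickoff note → the approval → the agenda.
The revised draft reaches the agenda via the revised draft → the status update → the agenda.
The vendor quote reaches the agenda via the vendor quote → the status update → the agenda.
That's the approval, the follow-up, the kickoff note, the revised draft, the status update, and the vendor quote — 6 in all.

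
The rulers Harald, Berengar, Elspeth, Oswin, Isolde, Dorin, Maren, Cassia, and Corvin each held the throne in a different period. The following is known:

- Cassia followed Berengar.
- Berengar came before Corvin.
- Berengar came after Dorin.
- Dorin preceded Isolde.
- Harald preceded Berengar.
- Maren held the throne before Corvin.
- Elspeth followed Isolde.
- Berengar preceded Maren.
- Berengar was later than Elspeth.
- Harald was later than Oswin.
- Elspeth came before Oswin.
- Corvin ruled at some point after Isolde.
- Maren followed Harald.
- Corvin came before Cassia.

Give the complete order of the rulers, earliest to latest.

Dorin, Isolde, Elspeth, Oswin, Harald, Berengar, Maren, Corvin, Cassia

The constraints fix every adjacent pair, so only one ordering works:
Dorin → Isolde → Elspeth → Oswin → Harald → Berengar → Maren → Corvin → Cassia.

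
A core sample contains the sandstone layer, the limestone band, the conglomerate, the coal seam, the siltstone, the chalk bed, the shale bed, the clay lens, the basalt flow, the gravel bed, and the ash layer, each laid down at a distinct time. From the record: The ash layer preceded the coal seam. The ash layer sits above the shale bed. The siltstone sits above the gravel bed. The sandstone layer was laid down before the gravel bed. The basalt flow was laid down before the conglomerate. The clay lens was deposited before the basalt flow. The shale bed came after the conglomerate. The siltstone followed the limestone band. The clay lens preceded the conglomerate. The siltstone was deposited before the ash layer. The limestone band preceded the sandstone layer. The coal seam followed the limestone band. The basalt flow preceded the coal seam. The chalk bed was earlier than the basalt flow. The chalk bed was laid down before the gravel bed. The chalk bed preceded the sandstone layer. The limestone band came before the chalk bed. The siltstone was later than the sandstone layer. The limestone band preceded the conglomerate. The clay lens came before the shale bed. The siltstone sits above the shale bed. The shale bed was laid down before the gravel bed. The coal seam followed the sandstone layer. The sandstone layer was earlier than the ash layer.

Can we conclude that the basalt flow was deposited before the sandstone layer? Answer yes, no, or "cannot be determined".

cannot be determined

No chain of stated constraints runs from the basalt flow to the sandstone layer, and none runs from the sandstone layer to the basalt flow either.
So the relative order of the basalt flow and the sandstone layer is not fixed by the given facts.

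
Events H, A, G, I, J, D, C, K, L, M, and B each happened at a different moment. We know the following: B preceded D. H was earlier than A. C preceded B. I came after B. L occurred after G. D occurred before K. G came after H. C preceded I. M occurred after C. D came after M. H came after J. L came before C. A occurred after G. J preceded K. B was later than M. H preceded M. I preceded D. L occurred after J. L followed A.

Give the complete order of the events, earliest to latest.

The constraints fix every adjacent pair, so only one ordering works:
J → H → G → A → L → C → M → B → I → D → K.

J, H, G, A, L, C, M, B, I, D, K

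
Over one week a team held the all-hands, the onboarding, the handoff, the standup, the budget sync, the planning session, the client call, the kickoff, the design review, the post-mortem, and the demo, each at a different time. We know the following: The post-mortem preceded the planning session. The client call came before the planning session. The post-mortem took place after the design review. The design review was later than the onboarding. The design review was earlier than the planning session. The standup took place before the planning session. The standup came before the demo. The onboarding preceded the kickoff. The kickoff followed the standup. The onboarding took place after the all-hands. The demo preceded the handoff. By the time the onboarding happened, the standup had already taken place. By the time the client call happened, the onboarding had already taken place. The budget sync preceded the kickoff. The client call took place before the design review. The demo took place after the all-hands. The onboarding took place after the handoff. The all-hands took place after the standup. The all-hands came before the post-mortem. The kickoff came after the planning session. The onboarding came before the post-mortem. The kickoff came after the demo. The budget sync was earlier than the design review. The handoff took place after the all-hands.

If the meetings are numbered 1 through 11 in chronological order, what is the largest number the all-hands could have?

The all-hands must come before the client call, the demo, the design review, the handoff, the kickoff, the onboarding, the planning session, and the post-mortem — 8 meetings forced after it.
Everything else can be placed before the all-hands in some valid order, so the all-hands can sit as late as position 11 − 8 = 3.

3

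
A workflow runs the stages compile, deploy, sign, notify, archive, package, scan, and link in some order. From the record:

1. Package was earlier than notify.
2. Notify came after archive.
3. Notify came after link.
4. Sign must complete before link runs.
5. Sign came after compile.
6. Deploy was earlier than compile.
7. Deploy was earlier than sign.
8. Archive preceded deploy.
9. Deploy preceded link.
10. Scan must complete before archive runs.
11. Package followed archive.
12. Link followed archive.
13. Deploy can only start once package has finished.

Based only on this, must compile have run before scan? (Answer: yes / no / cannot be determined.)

no

Tracing the constraints gives scan → archive → deploy → compile, so scan must come before compile.
That means compile cannot be before scan.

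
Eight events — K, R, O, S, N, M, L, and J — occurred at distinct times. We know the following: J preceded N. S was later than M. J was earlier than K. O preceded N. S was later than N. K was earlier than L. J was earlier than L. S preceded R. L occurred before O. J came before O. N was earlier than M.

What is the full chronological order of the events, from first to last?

J, K, L, O, N, M, S, R

The constraints fix every adjacent pair, so only one ordering works:
J → K → L → O → N → M → S → R.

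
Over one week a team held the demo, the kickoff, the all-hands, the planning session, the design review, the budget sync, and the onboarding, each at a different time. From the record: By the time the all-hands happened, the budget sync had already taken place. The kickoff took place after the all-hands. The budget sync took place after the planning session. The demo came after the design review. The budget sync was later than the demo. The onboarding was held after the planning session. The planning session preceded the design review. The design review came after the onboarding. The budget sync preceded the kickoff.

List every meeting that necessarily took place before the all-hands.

the budget sync, the demo, the design review, the onboarding, the planning session

Directly stated before the all-hands: the budget sync.
The demo reaches the all-hands via the demo → the budget sync → the all-hands.
The design review reaches the all-hands via the design review → the demo → the budget sync → the all-hands.
The onboarding reaches the all-hands via the onboarding → the design review → the demo → the budget sync → the all-hands.
Likewise the planning session reaches the all-hands by chaining the stated constraints.
No chain forces the kickoff ahead of the all-hands.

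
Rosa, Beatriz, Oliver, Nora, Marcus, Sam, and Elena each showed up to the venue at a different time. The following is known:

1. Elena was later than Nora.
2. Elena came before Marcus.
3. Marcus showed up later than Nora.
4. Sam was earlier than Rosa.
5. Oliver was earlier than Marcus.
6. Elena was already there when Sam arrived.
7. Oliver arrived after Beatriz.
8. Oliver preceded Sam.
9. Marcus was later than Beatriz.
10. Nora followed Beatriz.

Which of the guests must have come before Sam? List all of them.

Directly stated before Sam: Elena and Oliver.
Beatriz reaches Sam via Beatriz → Oliver → Sam.
Nora reaches Sam via Nora → Elena → Sam.

Beatriz, Elena, Nora, Oliver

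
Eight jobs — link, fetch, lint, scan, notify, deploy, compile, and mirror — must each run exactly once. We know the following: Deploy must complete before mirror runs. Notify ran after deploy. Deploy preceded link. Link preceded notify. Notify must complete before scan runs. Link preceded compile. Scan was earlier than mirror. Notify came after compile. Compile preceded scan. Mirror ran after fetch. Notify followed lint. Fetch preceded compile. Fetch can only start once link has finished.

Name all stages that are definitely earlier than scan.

compile, deploy, fetch, link, lint, notify

Directly stated before scan: compile and notify.
Deploy reaches scan via deploy → notify → scan.
Fetch reaches scan via fetch → compile → scan.
Link reaches scan via link → compile → scan.
Likewise lint reaches scan by chaining the stated constraints.
No chain forces mirror ahead of scan.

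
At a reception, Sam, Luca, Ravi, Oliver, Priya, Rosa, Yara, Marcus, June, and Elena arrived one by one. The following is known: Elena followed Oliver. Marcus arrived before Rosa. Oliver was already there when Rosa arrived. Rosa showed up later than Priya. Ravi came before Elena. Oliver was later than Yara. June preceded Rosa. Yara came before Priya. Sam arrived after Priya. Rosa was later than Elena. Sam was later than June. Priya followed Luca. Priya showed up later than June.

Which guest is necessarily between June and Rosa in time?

Tracing the constraints gives June → Priya → Rosa, so Priya sits after June and before Rosa.
No other guest is forced both after June and before Rosa.

Priya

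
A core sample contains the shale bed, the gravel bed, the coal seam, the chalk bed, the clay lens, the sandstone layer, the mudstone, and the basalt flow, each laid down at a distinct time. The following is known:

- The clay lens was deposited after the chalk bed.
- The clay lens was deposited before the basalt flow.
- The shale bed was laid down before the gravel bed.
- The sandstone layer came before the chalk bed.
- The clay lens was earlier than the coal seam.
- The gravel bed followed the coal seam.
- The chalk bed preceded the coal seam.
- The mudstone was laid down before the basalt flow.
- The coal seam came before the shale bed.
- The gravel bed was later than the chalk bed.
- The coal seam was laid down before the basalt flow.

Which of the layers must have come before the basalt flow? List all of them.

Directly stated before the basalt flow: the clay lens, the coal seam, and the mudstone.
The chalk bed reaches the basalt flow via the chalk bed → the coal seam → the basalt flow.
The sandstone layer reaches the basalt flow via the sandstone layer → the chalk bed → the coal seam → the basalt flow.

the chalk bed, the clay lens, the coal seam, the mudstone, the sandstone layer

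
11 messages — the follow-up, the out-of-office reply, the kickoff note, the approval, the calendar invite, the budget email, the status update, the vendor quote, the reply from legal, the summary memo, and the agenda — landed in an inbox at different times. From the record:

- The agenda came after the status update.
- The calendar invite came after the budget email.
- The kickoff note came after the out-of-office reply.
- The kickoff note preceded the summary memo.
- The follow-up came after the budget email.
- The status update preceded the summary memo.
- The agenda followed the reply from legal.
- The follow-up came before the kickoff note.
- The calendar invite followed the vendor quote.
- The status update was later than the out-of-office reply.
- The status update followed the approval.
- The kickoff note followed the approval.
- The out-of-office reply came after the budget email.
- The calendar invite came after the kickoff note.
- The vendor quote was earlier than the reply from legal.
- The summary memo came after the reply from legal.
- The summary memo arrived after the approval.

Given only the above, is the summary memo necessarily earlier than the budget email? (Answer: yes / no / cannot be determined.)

Tracing the constraints gives the budget email → the follow-up → the kickoff note → the summary memo, so the budget email must come before the summary memo.
That means the summary memo cannot be before the budget email.

no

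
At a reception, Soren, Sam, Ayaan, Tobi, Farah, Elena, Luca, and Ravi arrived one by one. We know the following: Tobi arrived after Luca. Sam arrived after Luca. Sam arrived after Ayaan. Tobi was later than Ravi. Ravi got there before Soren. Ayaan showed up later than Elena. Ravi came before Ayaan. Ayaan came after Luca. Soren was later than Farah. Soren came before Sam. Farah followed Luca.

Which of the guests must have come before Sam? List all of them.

Ayaan, Elena, Farah, Luca, Ravi, Soren

Directly stated before Sam: Ayaan, Luca, and Soren.
Elena reaches Sam via Elena → Ayaan → Sam.
Farah reaches Sam via Farah → Soren → Sam.
Ravi reaches Sam via Ravi → Ayaan → Sam.
No chain forces Tobi ahead of Sam.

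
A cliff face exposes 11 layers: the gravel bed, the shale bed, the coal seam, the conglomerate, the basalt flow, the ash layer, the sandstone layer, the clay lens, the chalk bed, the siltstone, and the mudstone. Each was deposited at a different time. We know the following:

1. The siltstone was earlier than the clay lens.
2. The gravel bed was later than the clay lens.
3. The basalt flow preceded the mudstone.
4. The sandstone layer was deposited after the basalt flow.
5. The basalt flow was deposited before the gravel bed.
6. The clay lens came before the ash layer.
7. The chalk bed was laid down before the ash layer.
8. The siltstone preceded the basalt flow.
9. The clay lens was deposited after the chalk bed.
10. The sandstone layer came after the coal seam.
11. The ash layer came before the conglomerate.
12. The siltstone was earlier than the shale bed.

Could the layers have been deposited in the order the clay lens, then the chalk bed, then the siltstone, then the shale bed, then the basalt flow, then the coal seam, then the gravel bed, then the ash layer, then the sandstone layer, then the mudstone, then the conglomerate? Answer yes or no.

no

The constraints require the siltstone before the clay lens, but in the proposed sequence the clay lens appears ahead of the siltstone. That one violation is enough.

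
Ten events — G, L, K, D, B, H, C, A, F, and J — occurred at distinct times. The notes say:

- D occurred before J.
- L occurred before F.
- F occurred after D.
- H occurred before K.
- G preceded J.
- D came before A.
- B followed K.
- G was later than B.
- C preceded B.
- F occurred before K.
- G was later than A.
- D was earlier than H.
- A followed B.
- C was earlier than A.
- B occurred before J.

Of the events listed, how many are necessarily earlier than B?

6

Directly stated before B: C and K.
D reaches B via D → H → K → B.
F reaches B via F → K → B.
H reaches B via H → K → B.
Likewise L reaches B by chaining the stated constraints.
No chain forces J (or any of the others) ahead of B.
That's C, D, F, H, K, and L — 6 in all.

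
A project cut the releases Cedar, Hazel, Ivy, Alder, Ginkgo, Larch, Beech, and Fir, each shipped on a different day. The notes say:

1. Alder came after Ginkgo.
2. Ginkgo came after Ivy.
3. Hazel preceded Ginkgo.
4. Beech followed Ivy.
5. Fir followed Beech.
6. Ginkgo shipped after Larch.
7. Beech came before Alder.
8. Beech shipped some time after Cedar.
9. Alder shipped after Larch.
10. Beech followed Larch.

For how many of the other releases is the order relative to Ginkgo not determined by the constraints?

3

Forced before Ginkgo: Hazel, Ivy, and Larch; forced after Ginkgo: Alder.
That leaves Beech, Cedar, and Fir with no forced order relative to Ginkgo — 3.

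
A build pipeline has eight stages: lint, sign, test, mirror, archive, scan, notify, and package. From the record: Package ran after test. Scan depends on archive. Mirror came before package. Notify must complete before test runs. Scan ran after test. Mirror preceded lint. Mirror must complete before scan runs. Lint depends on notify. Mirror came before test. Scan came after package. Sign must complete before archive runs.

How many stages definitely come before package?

Directly stated before package: mirror and test.
Notify reaches package via notify → test → package.
No chain forces sign (or any of the others) ahead of package.
That's mirror, notify, and test — 3 in all.

3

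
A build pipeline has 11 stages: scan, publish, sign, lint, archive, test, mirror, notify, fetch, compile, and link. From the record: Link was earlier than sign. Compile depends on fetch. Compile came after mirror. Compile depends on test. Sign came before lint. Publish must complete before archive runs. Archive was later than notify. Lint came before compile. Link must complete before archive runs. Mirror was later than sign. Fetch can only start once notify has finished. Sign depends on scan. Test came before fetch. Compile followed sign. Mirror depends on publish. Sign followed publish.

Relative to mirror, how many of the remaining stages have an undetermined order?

5

Forced before mirror: link, publish, scan, and sign; forced after mirror: compile.
That leaves archive, fetch, lint, notify, and test with no forced order relative to mirror — 5.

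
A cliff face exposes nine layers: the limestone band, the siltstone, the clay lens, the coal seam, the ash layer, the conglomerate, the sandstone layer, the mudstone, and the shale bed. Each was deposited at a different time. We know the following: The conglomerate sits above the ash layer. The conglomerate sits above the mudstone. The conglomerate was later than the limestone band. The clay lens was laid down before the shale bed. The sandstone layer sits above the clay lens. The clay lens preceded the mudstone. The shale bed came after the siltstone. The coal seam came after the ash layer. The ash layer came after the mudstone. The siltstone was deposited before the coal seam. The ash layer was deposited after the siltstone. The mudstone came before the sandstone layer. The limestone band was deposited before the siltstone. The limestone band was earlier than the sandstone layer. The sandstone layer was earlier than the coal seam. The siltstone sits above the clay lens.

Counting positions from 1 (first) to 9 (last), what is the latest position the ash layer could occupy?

The ash layer must come before the coal seam and the conglomerate — 2 layers forced after it.
Everything else can be placed before the ash layer in some valid order, so the ash layer can sit as late as position 9 − 2 = 7.

7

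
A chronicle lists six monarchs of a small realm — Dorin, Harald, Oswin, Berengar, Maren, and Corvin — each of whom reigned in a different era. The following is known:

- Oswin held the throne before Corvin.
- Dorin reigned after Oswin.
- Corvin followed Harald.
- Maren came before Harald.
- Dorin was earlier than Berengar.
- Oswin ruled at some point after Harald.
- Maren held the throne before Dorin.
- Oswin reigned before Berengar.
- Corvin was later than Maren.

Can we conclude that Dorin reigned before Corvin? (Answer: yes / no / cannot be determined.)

cannot be determined

No chain of stated constraints runs from Dorin to Corvin, and none runs from Corvin to Dorin either.
So the relative order of Dorin and Corvin is not fixed by the given facts.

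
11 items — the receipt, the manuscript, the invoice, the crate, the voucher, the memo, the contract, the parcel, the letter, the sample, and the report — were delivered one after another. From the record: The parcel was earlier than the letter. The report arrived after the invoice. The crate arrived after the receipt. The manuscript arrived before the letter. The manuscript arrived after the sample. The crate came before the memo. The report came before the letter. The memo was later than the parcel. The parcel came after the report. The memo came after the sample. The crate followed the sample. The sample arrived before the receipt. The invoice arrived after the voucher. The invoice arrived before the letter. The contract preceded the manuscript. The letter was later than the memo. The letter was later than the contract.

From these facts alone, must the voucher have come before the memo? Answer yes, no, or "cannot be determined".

yes

Chain the constraints: the voucher → the invoice → the report → the parcel → the memo. Each link is directly stated, so the voucher comes before the memo.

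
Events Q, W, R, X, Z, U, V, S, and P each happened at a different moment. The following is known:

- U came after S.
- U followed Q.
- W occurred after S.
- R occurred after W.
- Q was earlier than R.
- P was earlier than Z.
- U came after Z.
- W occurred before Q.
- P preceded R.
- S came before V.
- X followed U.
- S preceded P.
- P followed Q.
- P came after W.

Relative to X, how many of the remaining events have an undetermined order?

2

Forced before X: P, Q, S, U, W, and Z.
That leaves R and V with no forced order relative to X — 2.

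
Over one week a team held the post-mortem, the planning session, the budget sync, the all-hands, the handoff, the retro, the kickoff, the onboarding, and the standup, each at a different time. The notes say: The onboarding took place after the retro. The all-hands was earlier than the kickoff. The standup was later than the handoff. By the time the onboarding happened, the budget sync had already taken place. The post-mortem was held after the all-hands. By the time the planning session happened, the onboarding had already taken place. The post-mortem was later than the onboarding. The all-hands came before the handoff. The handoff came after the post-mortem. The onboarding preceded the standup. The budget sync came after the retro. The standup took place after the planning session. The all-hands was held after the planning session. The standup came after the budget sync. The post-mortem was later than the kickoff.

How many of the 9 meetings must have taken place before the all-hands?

4

Directly stated before the all-hands: the planning session.
The budget sync reaches the all-hands via the budget sync → the onboarding → the planning session → the all-hands.
The onboarding reaches the all-hands via the onboarding → the planning session → the all-hands.
The retro reaches the all-hands via the retro → the onboarding → the planning session → the all-hands.
No chain forces the standup (or any of the others) ahead of the all-hands.
That's the budget sync, the onboarding, the planning session, and the retro — 4 in all.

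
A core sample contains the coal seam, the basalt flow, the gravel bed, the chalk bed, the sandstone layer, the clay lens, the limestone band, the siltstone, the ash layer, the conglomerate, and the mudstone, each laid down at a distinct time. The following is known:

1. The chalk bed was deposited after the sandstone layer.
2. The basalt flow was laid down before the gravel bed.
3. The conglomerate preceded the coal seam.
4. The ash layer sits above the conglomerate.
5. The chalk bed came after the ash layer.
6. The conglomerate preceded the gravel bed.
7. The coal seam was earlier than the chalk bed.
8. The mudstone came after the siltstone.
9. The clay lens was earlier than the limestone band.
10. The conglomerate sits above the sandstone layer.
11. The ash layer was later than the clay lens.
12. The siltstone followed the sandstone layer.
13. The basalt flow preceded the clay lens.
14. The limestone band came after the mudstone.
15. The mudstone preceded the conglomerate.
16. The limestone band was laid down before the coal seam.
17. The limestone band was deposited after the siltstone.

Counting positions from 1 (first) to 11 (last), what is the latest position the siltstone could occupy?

The siltstone must come before the ash layer, the chalk bed, the coal seam, the conglomerate, the gravel bed, the limestone band, and the mudstone — 7 layers forced after it.
Everything else can be placed before the siltstone in some valid order, so the siltstone can sit as late as position 11 − 7 = 4.

4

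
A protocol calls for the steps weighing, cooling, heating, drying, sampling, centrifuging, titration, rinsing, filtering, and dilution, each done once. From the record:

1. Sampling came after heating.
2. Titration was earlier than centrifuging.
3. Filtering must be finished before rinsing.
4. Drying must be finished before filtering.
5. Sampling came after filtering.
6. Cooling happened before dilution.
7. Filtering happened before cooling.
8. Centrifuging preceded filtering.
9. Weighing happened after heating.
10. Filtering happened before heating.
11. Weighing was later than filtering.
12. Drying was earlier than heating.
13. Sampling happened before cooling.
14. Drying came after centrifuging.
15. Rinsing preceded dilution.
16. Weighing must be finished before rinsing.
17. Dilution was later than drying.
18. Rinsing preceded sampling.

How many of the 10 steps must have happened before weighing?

5

Directly stated before weighing: filtering and heating.
Centrifuging reaches weighing via centrifuging → filtering → weighing.
Drying reaches weighing via drying → filtering → weighing.
Titration reaches weighing via titration → centrifuging → filtering → weighing.
No chain forces rinsing (or any of the others) ahead of weighing.
That's centrifuging, drying, filtering, heating, and titration — 5 in all.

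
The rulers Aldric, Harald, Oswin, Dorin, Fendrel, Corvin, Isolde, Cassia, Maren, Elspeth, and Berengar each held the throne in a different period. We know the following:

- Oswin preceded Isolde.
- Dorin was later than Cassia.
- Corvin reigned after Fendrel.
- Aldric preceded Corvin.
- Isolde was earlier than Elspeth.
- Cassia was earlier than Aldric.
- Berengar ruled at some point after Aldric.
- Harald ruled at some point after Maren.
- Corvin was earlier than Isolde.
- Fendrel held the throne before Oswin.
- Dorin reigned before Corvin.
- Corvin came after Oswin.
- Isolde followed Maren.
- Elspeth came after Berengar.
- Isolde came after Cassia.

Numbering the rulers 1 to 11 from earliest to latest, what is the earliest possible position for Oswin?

2

Fendrel must come before Oswin — 1 forced predecessor.
Nothing else is forced ahead of Oswin, so their earliest slot is position 1 + 1 = 2.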